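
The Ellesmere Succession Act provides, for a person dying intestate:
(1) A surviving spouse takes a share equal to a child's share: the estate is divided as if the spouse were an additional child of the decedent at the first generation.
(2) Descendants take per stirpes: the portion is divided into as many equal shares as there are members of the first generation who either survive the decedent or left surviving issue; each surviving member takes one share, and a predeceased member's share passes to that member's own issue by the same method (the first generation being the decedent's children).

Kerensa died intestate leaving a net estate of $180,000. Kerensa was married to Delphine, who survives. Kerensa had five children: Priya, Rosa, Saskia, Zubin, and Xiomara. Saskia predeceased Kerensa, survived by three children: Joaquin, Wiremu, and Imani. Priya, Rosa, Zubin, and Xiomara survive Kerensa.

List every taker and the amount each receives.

The spouse counts as an additional share at the children's level, so there are 6 primary shares of $30,000. Delphine takes one such share ($30,000).
The children's combined portion ($150,000) is divided into 5 shares of $30,000: Priya, Rosa, Zubin, and Xiomara each take $30,000; Saskia's $30,000 share passes to Saskia's issue.
Saskia's share ($30,000) is divided into 3 shares of $10,000: Joaquin, Wiremu, and Imani each take $10,000.

Delphine: $30,000; Priya: $30,000; Rosa: $30,000; Joaquin: $10,000; Wiremu: $10,000; Imani: $10,000; Zubin: $30,000; Xiomara: $30,000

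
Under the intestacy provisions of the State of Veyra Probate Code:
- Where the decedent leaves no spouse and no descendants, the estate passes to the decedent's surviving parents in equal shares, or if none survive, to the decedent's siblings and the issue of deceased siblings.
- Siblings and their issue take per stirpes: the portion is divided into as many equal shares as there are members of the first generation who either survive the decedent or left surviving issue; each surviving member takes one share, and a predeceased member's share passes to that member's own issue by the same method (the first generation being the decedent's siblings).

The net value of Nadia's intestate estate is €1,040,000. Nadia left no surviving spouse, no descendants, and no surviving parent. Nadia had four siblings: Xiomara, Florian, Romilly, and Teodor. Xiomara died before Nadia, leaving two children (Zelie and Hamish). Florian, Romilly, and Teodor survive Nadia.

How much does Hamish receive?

Hamish receives €130,000.

The entire €1,040,000 passes to the siblings and their issue.
That amount (€1,040,000) is divided into 4 shares of €260,000: Florian, Romilly, and Teodor each take €260,000; Xiomara's €260,000 share passes to Xiomara's issue.
Xiomara's share (€260,000) is divided into 2 shares of €130,000: Zelie and Hamish each take €130,000.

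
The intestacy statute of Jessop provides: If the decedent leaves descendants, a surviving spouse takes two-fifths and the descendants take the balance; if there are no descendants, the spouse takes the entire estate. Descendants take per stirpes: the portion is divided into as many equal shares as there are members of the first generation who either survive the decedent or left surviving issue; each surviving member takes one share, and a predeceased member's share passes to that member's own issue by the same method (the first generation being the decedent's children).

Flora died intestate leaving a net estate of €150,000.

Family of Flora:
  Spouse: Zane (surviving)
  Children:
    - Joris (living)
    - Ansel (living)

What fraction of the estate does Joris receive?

Zane takes two-fifths of €150,000 = €60,000. The remaining €90,000 passes to the descendants.
The descendants' portion (€90,000) is divided into 2 shares of €45,000: Joris and Ansel each take €45,000.

Joris receives 3/10 of the estate.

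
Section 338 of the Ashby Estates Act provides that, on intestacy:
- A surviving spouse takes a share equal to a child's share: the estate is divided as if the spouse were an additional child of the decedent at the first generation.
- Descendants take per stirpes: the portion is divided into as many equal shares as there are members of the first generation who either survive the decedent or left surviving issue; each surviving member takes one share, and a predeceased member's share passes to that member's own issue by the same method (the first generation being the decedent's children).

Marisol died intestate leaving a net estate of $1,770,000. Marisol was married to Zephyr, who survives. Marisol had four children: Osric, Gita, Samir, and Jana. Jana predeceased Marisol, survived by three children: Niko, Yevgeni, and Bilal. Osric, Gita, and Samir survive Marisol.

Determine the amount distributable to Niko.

Niko receives $118,000.

The spouse counts as an additional share at the children's level, so there are 5 primary shares of $354,000. Zephyr takes one such share ($354,000).
The children's combined portion ($1,416,000) is divided into 4 shares of $354,000: Osric, Gita, and Samir each take $354,000; Jana's $354,000 share passes to Jana's issue.
Jana's share ($354,000) is divided into 3 shares of $118,000: Niko, Yevgeni, and Bilal each take $118,000.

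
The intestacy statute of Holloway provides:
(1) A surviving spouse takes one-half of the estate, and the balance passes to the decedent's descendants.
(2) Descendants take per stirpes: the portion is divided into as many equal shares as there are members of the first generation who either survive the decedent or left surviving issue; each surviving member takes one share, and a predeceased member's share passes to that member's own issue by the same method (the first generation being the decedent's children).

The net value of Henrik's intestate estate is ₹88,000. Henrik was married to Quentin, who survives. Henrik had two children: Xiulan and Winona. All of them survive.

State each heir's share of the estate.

Quentin: ₹44,000; Xiulan: ₹22,000; Winona: ₹22,000

Quentin takes one-half of ₹88,000 = ₹44,000. The remaining ₹44,000 passes to the descendants.
The descendants' portion (₹44,000) is divided into 2 shares of ₹22,000: Xiulan and Winona each take ₹22,000.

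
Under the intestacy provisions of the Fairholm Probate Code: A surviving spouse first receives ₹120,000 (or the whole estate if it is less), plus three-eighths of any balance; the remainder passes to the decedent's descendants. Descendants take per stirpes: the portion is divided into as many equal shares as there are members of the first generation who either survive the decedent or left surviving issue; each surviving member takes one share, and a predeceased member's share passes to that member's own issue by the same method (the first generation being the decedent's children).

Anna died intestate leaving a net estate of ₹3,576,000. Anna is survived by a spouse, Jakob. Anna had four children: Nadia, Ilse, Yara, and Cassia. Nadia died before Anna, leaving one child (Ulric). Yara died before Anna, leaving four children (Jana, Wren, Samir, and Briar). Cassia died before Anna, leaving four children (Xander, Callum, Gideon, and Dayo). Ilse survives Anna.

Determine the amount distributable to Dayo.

Dayo receives ₹135,000.

Jakob first takes ₹120,000, leaving a balance of ₹3,456,000. Jakob then takes three-eighths of the balance (₹1,296,000), for a total of ₹1,416,000. The remaining ₹2,160,000 passes to the descendants.
The descendants' portion (₹2,160,000) is divided into 4 shares of ₹540,000: Ilse takes ₹540,000; Nadia's ₹540,000 share passes to Nadia's issue; Yara's ₹540,000 share passes to Yara's issue; Cassia's ₹540,000 share passes to Cassia's issue.
Nadia's share (₹540,000) passes entirely to Ulric.
Yara's share (₹540,000) is divided into 4 shares of ₹135,000: Jana, Wren, Samir, and Briar each take ₹135,000.
Cassia's share (₹540,000) is divided into 4 shares of ₹135,000: Xander, Callum, Gideon, and Dayo each take ₹135,000.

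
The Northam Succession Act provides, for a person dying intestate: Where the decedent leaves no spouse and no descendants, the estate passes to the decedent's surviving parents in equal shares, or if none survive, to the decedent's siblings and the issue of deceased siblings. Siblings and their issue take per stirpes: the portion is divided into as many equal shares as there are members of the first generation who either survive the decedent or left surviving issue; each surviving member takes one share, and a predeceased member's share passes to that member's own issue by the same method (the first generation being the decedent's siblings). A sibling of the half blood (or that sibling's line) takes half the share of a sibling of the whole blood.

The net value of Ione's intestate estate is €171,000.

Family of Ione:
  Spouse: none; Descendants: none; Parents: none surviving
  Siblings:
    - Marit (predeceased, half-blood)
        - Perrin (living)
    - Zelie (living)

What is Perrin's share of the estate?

Perrin receives €57,000.

The entire €171,000 passes to the siblings and their issue.
Counting each half-blood sibling's line as half a unit, there are 3/2 units in €171,000, so one unit is €114,000. Whole-blood lines (Zelie) take €114,000 each; half-blood lines (Marit) take €57,000 each.
Marit's share (€57,000) passes entirely to Perrin.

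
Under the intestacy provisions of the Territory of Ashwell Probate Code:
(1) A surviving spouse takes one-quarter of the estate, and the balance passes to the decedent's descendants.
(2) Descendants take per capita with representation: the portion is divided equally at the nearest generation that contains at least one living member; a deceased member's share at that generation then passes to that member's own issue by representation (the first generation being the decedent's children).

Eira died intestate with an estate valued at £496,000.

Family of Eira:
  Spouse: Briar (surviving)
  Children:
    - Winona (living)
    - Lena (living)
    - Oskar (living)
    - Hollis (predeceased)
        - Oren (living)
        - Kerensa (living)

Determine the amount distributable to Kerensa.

Briar takes one-quarter of £496,000 = £124,000. The remaining £372,000 passes to the descendants.
The descendants' portion (£372,000) is divided into 4 shares of £93,000: Winona, Lena, and Oskar each take £93,000; Hollis's £93,000 share passes to Hollis's issue.
Hollis's share (£93,000) is divided into 2 shares of £46,500: Oren and Kerensa each take £46,500.

Kerensa receives £46,500.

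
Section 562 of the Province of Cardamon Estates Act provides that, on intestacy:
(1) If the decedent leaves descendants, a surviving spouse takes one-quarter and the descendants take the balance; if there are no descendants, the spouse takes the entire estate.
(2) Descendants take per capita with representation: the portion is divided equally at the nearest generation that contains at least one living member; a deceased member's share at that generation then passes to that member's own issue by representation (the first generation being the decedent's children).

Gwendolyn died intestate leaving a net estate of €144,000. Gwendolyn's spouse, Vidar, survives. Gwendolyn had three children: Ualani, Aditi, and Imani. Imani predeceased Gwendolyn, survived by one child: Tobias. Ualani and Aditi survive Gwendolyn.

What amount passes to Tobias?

Vidar takes one-quarter of €144,000 = €36,000. The remaining €108,000 passes to the descendants.
The descendants' portion (€108,000) is divided into 3 shares of €36,000: Ualani and Aditi each take €36,000; Imani's €36,000 share passes to Imani's issue.
Imani's share (€36,000) passes entirely to Tobias.

Tobias receives €36,000.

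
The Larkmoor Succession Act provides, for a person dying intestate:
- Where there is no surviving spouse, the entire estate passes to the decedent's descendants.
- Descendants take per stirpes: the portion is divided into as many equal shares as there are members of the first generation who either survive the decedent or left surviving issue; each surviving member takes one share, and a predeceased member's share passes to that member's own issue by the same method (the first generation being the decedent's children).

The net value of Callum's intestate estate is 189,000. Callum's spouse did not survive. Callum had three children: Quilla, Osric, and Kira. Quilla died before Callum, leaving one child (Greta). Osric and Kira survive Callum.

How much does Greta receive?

The entire 189,000 passes to the descendants.
That amount (189,000) is divided into 3 shares of 63,000: Osric and Kira each take 63,000; Quilla's 63,000 share passes to Quilla's issue.
Quilla's share (63,000) passes entirely to Greta.

Greta receives 63,000.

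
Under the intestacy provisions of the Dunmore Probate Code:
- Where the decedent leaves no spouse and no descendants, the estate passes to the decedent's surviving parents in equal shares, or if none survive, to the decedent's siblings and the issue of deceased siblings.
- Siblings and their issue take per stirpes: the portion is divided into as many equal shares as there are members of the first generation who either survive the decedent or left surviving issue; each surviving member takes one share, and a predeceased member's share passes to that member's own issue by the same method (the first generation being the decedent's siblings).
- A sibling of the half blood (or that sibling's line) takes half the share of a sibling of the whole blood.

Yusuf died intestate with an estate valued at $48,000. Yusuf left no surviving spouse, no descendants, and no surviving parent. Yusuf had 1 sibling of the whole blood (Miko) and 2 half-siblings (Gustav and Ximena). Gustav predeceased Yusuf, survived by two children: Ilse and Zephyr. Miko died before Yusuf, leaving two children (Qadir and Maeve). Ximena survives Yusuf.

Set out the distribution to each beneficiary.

The entire $48,000 passes to the siblings and their issue.
Counting each half-blood sibling's line as half a unit, there are 2 units in $48,000, so one unit is $24,000. Whole-blood lines (Miko) take $24,000 each; half-blood lines (Gustav and Ximena) take $12,000 each.
Gustav's share ($12,000) is divided into 2 shares of $6,000: Ilse and Zephyr each take $6,000.
Miko's share ($24,000) is divided into 2 shares of $12,000: Qadir and Maeve each take $12,000.

Ilse: $6,000; Zephyr: $6,000; Ximena: $12,000; Qadir: $12,000; Maeve: $12,000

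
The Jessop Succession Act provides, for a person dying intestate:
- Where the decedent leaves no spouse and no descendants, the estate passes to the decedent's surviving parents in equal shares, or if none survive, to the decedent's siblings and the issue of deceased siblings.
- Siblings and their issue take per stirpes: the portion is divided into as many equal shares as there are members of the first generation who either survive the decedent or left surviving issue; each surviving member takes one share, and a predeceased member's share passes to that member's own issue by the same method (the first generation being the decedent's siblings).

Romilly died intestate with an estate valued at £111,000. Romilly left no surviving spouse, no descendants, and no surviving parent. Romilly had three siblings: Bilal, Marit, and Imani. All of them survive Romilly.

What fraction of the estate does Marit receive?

The entire £111,000 passes to the siblings and their issue.
That amount (£111,000) is divided into 3 shares of £37,000: Bilal, Marit, and Imani each take £37,000.

Marit receives 1/3 of the estate.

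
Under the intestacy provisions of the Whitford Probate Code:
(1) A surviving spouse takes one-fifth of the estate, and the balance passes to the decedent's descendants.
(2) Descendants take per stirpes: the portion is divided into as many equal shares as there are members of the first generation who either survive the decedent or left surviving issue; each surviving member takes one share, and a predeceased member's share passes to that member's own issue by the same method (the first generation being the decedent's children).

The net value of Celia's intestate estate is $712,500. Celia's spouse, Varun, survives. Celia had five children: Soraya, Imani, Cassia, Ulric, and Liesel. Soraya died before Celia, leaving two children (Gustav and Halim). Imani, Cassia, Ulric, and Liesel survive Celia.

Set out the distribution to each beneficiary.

Varun takes one-fifth of $712,500 = $142,500. The remaining $570,000 passes to the descendants.
The descendants' portion ($570,000) is divided into 5 shares of $114,000: Imani, Cassia, Ulric, and Liesel each take $114,000; Soraya's $114,000 share passes to Soraya's issue.
Soraya's share ($114,000) is divided into 2 shares of $57,000: Gustav and Halim each take $57,000.

Varun: $142,500; Gustav: $57,000; Halim: $57,000; Imani: $114,000; Cassia: $114,000; Ulric: $114,000; Liesel: $114,000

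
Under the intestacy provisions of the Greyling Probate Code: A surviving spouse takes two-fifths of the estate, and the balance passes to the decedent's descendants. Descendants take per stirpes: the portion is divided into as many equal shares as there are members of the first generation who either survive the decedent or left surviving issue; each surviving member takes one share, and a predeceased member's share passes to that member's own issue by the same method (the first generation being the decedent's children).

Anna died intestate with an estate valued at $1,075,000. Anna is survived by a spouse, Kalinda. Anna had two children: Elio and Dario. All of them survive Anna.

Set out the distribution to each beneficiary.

Kalinda: $430,000; Elio: $322,500; Dario: $322,500

Kalinda takes two-fifths of $1,075,000 = $430,000. The remaining $645,000 passes to the descendants.
The descendants' portion ($645,000) is divided into 2 shares of $322,500: Elio and Dario each take $322,500.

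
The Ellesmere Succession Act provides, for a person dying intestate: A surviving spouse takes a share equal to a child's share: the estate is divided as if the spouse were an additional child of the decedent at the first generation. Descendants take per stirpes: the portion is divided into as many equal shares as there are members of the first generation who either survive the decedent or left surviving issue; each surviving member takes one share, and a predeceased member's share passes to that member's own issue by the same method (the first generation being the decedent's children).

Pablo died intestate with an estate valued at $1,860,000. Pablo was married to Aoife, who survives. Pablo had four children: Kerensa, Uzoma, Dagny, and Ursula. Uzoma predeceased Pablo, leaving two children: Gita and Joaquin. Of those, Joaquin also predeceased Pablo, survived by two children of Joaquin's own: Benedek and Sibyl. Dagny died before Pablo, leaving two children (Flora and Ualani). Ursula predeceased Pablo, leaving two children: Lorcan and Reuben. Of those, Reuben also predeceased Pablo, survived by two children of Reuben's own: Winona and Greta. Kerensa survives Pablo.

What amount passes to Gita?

Gita receives $186,000.

The spouse counts as an additional share at the children's level, so there are 5 primary shares of $372,000. Aoife takes one such share ($372,000).
The children's combined portion ($1,488,000) is divided into 4 shares of $372,000: Kerensa takes $372,000; Uzoma's $372,000 share passes to Uzoma's issue; Dagny's $372,000 share passes to Dagny's issue; Ursula's $372,000 share passes to Ursula's issue.
Uzoma's share ($372,000) is divided into 2 shares of $186,000: Gita takes $186,000; Joaquin's $186,000 share passes to Joaquin's issue.
Joaquin's share ($186,000) is divided into 2 shares of $93,000: Benedek and Sibyl each take $93,000.
Dagny's share ($372,000) is divided into 2 shares of $186,000: Flora and Ualani each take $186,000.
Ursula's share ($372,000) is divided into 2 shares of $186,000: Lorcan takes $186,000; Reuben's $186,000 share passes to Reuben's issue.
Reuben's share ($186,000) is divided into 2 shares of $93,000: Winona and Greta each take $93,000.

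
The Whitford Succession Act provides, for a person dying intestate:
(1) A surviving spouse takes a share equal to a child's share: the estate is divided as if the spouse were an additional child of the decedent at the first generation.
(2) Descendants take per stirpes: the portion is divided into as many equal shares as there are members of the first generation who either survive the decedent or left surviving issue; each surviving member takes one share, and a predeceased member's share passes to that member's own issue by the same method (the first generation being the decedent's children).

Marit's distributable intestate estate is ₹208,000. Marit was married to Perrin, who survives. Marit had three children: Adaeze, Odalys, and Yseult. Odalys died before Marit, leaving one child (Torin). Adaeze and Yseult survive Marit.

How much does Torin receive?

Torin receives ₹52,000.

The spouse counts as an additional share at the children's level, so there are 4 primary shares of ₹52,000. Perrin takes one such share (₹52,000).
The children's combined portion (₹156,000) is divided into 3 shares of ₹52,000: Adaeze and Yseult each take ₹52,000; Odalys's ₹52,000 share passes to Odalys's issue.
Odalys's share (₹52,000) passes entirely to Torin.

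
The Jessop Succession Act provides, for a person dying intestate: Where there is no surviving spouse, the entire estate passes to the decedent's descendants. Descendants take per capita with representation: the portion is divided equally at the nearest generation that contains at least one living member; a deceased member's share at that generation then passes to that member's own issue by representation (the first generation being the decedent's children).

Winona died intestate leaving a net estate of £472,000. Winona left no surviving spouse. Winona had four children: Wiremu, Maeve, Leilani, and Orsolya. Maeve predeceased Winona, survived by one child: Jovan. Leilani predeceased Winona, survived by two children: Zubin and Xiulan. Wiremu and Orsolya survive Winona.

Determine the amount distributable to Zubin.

Zubin receives £59,000.

The entire £472,000 passes to the descendants.
That amount (£472,000) is divided into 4 shares of £118,000: Wiremu and Orsolya each take £118,000; Maeve's £118,000 share passes to Maeve's issue; Leilani's £118,000 share passes to Leilani's issue.
Maeve's share (£118,000) passes entirely to Jovan.
Leilani's share (£118,000) is divided into 2 shares of £59,000: Zubin and Xiulan each take £59,000.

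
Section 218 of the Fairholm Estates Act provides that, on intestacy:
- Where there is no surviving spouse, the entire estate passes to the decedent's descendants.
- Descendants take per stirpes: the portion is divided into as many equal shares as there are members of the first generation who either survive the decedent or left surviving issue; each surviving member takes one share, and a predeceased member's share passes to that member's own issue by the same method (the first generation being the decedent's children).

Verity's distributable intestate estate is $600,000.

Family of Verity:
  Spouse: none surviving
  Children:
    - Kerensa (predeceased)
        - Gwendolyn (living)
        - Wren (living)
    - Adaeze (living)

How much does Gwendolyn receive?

The entire $600,000 passes to the descendants.
That amount ($600,000) is divided into 2 shares of $300,000: Adaeze takes $300,000; Kerensa's $300,000 share passes to Kerensa's issue.
Kerensa's share ($300,000) is divided into 2 shares of $150,000: Gwendolyn and Wren each take $150,000.

Gwendolyn receives $150,000.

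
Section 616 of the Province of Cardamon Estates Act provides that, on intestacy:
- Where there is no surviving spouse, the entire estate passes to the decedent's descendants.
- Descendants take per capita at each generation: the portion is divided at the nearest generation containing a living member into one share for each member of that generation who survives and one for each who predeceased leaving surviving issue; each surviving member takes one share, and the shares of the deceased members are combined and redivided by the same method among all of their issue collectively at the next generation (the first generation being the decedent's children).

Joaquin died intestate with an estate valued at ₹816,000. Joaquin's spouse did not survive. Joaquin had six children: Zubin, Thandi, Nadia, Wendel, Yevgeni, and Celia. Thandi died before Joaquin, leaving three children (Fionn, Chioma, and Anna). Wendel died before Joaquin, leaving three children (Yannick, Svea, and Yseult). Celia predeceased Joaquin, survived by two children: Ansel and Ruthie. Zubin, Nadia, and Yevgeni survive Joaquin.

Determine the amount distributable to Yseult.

The entire ₹816,000 passes to the descendants.
That amount (₹816,000) is divided at the children's generation into 6 shares of ₹136,000. Zubin, Nadia, and Yevgeni each take ₹136,000. The 3 shares of the deceased (Thandi, Wendel, and Celia) are combined into a pool of ₹408,000.
That pool (₹408,000) is divided at the grandchildren's generation equally among Fionn, Chioma, Anna, Yannick, Svea, Yseult, Ansel, and Ruthie: ₹51,000 each.

Yseult receives ₹51,000.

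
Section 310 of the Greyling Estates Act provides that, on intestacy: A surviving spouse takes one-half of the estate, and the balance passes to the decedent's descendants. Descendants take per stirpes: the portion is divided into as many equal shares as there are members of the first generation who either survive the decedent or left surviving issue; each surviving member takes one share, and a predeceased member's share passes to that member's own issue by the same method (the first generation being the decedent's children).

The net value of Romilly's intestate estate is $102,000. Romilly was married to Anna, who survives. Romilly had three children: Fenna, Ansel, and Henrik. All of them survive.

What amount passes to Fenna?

Fenna receives $17,000.

Anna takes one-half of $102,000 = $51,000. The remaining $51,000 passes to the descendants.
The descendants' portion ($51,000) is divided into 3 shares of $17,000: Fenna, Ansel, and Henrik each take $17,000.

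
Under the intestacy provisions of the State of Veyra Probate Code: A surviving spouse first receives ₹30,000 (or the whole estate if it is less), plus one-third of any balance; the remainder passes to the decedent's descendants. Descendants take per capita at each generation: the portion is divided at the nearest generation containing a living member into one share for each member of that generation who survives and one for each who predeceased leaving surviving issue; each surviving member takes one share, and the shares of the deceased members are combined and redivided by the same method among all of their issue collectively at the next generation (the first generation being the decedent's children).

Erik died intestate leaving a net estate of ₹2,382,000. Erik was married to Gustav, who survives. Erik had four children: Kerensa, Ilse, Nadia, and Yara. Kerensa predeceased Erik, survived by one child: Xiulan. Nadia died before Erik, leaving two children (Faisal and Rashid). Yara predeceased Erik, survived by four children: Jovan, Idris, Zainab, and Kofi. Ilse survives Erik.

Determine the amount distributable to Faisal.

Gustav first takes ₹30,000, leaving a balance of ₹2,352,000. Gustav then takes one-third of the balance (₹784,000), for a total of ₹814,000. The remaining ₹1,568,000 passes to the descendants.
The descendants' portion (₹1,568,000) is divided at the children's generation into 4 shares of ₹392,000. Ilse takes ₹392,000. The 3 shares of the deceased (Kerensa, Nadia, and Yara) are combined into a pool of ₹1,176,000.
That pool (₹1,176,000) is divided at the grandchildren's generation equally among Xiulan, Faisal, Rashid, Jovan, Idris, Zainab, and Kofi: ₹168,000 each.

Faisal receives ₹168,000.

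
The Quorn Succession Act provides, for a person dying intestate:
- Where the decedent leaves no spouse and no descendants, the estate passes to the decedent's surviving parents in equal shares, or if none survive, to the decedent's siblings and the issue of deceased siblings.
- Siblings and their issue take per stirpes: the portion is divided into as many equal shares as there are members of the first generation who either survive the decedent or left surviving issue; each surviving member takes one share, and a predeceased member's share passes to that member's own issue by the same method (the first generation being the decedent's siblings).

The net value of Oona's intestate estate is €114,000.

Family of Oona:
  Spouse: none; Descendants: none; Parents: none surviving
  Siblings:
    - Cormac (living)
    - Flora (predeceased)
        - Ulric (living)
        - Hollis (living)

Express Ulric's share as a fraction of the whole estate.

The entire €114,000 passes to the siblings and their issue.
That amount (€114,000) is divided into 2 shares of €57,000: Cormac takes €57,000; Flora's €57,000 share passes to Flora's issue.
Flora's share (€57,000) is divided into 2 shares of €28,500: Ulric and Hollis each take €28,500.

Ulric receives 1/4 of the estate.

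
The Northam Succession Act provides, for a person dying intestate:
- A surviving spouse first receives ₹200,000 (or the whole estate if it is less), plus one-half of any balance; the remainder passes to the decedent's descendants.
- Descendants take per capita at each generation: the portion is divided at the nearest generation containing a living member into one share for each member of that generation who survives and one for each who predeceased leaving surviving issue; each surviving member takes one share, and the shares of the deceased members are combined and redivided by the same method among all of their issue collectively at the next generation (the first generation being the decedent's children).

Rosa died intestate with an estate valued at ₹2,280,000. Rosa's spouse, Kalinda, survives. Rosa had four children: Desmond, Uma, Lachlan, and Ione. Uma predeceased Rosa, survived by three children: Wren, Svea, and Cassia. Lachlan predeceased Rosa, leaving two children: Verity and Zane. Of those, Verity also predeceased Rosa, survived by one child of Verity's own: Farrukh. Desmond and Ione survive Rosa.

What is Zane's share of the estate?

Kalinda first takes ₹200,000, leaving a balance of ₹2,080,000. Kalinda then takes one-half of the balance (₹1,040,000), for a total of ₹1,240,000. The remaining ₹1,040,000 passes to the descendants.
The descendants' portion (₹1,040,000) is divided at the children's generation into 4 shares of ₹260,000. Desmond and Ione each take ₹260,000. The 2 shares of the deceased (Uma and Lachlan) are combined into a pool of ₹520,000.
That pool (₹520,000) is divided at the grandchildren's generation into 5 shares of ₹104,000. Wren, Svea, Cassia, and Zane each take ₹104,000. The remaining share for the deceased Verity (₹104,000) is carried to the next generation.
That pool (₹104,000) passes entirely to Farrukh, the sole taker at the great-grandchildren's generation.

Zane receives ₹104,000.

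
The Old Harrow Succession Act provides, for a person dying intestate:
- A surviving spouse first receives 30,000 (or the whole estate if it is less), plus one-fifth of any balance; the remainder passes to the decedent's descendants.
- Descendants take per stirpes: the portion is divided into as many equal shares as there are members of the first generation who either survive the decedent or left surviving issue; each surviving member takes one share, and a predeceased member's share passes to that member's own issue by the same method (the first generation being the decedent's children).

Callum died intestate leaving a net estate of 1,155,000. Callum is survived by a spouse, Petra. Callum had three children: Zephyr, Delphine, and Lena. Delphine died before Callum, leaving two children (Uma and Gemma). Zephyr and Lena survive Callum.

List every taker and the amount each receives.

Petra: 255,000; Zephyr: 300,000; Uma: 150,000; Gemma: 150,000; Lena: 300,000

Petra first takes 30,000, leaving a balance of 1,125,000. Petra then takes one-fifth of the balance (225,000), for a total of 255,000. The remaining 900,000 passes to the descendants.
The descendants' portion (900,000) is divided into 3 shares of 300,000: Zephyr and Lena each take 300,000; Delphine's 300,000 share passes to Delphine's issue.
Delphine's share (300,000) is divided into 2 shares of 150,000: Uma and Gemma each take 150,000.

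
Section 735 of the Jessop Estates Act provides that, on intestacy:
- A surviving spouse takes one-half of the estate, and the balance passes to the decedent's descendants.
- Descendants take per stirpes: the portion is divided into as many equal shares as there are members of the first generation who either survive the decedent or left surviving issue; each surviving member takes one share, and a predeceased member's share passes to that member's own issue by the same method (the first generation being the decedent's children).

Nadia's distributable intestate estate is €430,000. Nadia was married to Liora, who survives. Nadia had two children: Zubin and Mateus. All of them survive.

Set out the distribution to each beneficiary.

Liora: €215,000; Zubin: €107,500; Mateus: €107,500

Liora takes one-half of €430,000 = €215,000. The remaining €215,000 passes to the descendants.
The descendants' portion (€215,000) is divided into 2 shares of €107,500: Zubin and Mateus each take €107,500.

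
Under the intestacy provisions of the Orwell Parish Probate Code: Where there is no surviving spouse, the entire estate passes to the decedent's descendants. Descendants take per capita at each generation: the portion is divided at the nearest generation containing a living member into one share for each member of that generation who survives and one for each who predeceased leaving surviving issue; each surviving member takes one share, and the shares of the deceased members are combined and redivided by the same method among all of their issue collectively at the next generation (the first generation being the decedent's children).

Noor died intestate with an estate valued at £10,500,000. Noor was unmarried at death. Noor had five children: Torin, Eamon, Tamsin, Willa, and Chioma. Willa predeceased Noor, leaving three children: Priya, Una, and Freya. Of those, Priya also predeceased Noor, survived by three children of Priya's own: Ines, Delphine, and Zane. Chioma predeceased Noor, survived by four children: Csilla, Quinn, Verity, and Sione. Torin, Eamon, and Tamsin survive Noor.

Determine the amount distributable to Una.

The entire £10,500,000 passes to the descendants.
That amount (£10,500,000) is divided at the children's generation into 5 shares of £2,100,000. Torin, Eamon, and Tamsin each take £2,100,000. The 2 shares of the deceased (Willa and Chioma) are combined into a pool of £4,200,000.
That pool (£4,200,000) is divided at the grandchildren's generation into 7 shares of £600,000. Una, Freya, Csilla, Quinn, Verity, and Sione each take £600,000. The remaining share for the deceased Priya (£600,000) is carried to the next generation.
That pool (£600,000) is divided at the great-grandchildren's generation equally among Ines, Delphine, and Zane: £200,000 each.

Una receives £600,000.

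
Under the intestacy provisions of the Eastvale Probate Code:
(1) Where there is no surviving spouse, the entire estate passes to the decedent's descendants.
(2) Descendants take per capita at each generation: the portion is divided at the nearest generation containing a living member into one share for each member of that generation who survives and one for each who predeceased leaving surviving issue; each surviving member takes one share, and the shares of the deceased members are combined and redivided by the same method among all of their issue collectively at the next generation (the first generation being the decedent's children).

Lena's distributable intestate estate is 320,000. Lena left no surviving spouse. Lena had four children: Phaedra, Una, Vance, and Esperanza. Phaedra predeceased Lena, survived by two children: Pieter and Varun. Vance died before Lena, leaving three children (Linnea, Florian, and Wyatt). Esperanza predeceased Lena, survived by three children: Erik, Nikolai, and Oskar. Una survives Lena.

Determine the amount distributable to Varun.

The entire 320,000 passes to the descendants.
That amount (320,000) is divided at the children's generation into 4 shares of 80,000. Una takes 80,000. The 3 shares of the deceased (Phaedra, Vance, and Esperanza) are combined into a pool of 240,000.
That pool (240,000) is divided at the grandchildren's generation equally among Pieter, Varun, Linnea, Florian, Wyatt, Erik, Nikolai, and Oskar: 30,000 each.

Varun receives 30,000.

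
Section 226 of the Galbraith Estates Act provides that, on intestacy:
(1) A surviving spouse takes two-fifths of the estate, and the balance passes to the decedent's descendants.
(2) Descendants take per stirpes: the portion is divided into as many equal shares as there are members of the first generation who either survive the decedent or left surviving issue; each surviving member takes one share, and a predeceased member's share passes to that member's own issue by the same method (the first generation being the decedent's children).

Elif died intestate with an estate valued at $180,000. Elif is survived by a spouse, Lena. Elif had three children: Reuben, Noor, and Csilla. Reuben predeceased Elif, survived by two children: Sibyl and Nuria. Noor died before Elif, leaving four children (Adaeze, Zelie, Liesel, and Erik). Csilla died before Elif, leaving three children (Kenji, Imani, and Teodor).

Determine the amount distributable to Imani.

Imani receives $12,000.

Lena takes two-fifths of $180,000 = $72,000. The remaining $108,000 passes to the descendants.
The descendants' portion ($108,000) is divided into 3 shares of $36,000: Reuben's $36,000 share passes to Reuben's issue; Noor's $36,000 share passes to Noor's issue; Csilla's $36,000 share passes to Csilla's issue.
Reuben's share ($36,000) is divided into 2 shares of $18,000: Sibyl and Nuria each take $18,000.
Noor's share ($36,000) is divided into 4 shares of $9,000: Adaeze, Zelie, Liesel, and Erik each take $9,000.
Csilla's share ($36,000) is divided into 3 shares of $12,000: Kenji, Imani, and Teodor each take $12,000.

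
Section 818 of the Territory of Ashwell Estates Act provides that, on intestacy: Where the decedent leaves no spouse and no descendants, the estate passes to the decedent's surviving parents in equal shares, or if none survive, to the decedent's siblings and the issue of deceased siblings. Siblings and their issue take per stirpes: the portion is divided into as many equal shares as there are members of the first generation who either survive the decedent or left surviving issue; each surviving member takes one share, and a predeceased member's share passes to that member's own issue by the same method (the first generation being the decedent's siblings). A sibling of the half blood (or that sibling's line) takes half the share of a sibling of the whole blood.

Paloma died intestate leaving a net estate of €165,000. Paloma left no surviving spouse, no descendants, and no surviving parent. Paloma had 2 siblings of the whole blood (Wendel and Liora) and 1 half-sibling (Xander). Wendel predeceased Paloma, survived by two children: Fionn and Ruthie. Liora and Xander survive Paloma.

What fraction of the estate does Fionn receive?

The entire €165,000 passes to the siblings and their issue.
Counting each half-blood sibling's line as half a unit, there are 5/2 units in €165,000, so one unit is €66,000. Whole-blood lines (Wendel and Liora) take €66,000 each; half-blood lines (Xander) take €33,000 each.
Wendel's share (€66,000) is divided into 2 shares of €33,000: Fionn and Ruthie each take €33,000.

Fionn receives 1/5 of the estate.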